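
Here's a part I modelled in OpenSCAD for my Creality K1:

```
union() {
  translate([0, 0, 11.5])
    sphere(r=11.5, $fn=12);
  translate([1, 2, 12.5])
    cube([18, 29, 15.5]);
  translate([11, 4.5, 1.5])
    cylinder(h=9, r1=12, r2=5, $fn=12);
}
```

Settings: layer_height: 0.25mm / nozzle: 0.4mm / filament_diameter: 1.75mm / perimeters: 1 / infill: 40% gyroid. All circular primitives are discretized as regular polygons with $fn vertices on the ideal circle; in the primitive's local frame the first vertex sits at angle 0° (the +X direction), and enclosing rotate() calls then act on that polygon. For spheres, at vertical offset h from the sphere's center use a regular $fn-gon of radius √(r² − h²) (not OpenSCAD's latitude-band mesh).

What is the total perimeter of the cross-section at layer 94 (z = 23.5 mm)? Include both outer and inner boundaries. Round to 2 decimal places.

94.00 mm

At z = 23.5 mm: the sphere does not reach this height (|z−center|=12.000 > r=11.5); the 18×29 cube at (1, 2) contributes its full rectangle (perimeter 94.00 mm); the cone at (11, 4.5) is not intersected at this z (z outside [1.5, 10.5]); Combining (union): only the 18×29 cube at (1, 2) is present, so the union is just that shape — boundary = 94.00 mm. Overall, the cross-section is a single solid region. Total boundary length (outer) = 94.00 mm.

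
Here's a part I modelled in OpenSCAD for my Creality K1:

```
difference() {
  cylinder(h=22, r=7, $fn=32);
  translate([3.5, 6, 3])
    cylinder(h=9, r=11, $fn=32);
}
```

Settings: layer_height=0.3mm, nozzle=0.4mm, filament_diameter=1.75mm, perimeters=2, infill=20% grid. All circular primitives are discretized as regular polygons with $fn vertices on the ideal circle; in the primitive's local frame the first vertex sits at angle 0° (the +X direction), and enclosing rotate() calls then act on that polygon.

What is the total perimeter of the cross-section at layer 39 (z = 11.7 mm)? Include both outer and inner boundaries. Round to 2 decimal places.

At z = 11.7 mm: the r=7 cylinder gives a regular 32-gon of circumradius 7 (constant along its height) (perimeter = 2·32·7.000·sin(180°/32) = 43.91 mm); the cylinder at (3.5, 6): section is a regular 32-gon, circumradius r=11 (perimeter = 2·32·11.000·sin(180°/32) = 69.00 mm); After the difference (first − rest): starting from the r=7 cylinder, the r=11 cylinder at (3.5, 6) partially overlaps it — only the 121.29 mm² overlap (of its 377.69 mm²) is removed, clipping the outline — boundary = 33.15 mm. Overall, the cross-section is a single solid region. Total boundary length (outer) = 33.15 mm.

33.15 mm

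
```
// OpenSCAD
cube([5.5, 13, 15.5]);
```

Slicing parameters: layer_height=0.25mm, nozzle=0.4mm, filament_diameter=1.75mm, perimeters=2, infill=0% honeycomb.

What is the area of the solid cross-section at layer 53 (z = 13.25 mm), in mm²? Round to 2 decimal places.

71.50 mm²

At z = 13.25 mm: the cube (footprint 5.5×13) is included at this height (area 71.50 mm²). Overall, the cross-section is a single solid region. Net area = 71.50 mm².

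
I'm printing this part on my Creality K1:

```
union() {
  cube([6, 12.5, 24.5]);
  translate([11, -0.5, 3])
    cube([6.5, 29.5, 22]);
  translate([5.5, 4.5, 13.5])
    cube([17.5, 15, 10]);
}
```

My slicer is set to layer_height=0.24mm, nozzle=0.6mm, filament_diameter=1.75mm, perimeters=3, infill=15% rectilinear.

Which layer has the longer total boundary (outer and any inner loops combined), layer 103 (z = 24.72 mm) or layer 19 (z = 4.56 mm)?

Layer 103 (z = 24.72): the cube does not reach this height (z outside [0, 24.5]); the cube at (11, -0.5) is present — its section is the full 6.5×29.5 rectangle (perimeter 72.00 mm); the cube at (5.5, 4.5) is absent (z outside [13.5, 23.5]); Taking the union: only the 6.5×29.5 cube at (11, -0.5) is present, so the union is just that shape — boundary = 72.00 mm. So its perimeter = 72.00 mm. Layer 19 (z = 4.56): the cube is present — its section is the full 6×12.5 rectangle (perimeter 37.00 mm); the cube at (11, -0.5) is present — its section is the full 6.5×29.5 rectangle (perimeter 72.00 mm); the cube at (5.5, 4.5) does not reach this height (z outside [13.5, 23.5]); Taking the union: the 2 present regions are separate (no shared area or edge), so areas and boundary lengths simply add and each stays a separate island — boundary = 109.00 mm. So its perimeter = 109.00 mm. Layer 19 is larger (109.00 vs 72.00 mm).

layer 19 (z = 4.56 mm)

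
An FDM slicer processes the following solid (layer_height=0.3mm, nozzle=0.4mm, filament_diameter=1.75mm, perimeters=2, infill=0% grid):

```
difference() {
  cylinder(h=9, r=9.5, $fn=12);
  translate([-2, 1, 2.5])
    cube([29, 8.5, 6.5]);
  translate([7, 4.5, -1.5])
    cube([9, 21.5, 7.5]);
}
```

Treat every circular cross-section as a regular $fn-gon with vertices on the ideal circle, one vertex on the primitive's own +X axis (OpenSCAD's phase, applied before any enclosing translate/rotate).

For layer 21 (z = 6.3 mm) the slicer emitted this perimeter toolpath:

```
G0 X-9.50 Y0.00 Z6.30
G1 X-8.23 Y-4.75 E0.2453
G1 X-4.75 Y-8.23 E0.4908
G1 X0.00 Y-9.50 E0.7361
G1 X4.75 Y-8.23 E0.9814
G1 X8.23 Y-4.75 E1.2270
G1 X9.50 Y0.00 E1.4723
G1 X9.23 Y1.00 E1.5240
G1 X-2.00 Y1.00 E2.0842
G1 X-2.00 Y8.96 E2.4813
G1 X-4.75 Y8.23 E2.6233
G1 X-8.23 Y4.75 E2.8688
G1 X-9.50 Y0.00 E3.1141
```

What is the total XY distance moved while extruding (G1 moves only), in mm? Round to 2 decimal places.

Sum the Euclidean lengths of each G1 segment: total = 62.42 mm.

62.42 mm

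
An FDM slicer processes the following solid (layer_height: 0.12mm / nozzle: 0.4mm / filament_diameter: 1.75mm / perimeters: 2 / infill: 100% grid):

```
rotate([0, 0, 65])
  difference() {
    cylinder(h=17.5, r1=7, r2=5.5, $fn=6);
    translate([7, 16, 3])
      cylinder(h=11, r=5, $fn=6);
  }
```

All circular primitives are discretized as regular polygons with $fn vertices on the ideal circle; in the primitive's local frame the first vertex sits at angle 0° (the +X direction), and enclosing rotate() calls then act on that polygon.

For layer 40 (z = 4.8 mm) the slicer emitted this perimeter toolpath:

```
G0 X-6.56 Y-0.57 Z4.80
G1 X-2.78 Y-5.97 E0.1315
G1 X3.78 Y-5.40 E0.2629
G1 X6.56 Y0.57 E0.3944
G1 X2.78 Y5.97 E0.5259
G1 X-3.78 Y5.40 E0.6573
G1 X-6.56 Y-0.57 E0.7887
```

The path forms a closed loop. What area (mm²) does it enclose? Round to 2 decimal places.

112.74 mm²

Apply the shoelace formula to the sequence of (X, Y) vertices; enclosed area = 112.74 mm².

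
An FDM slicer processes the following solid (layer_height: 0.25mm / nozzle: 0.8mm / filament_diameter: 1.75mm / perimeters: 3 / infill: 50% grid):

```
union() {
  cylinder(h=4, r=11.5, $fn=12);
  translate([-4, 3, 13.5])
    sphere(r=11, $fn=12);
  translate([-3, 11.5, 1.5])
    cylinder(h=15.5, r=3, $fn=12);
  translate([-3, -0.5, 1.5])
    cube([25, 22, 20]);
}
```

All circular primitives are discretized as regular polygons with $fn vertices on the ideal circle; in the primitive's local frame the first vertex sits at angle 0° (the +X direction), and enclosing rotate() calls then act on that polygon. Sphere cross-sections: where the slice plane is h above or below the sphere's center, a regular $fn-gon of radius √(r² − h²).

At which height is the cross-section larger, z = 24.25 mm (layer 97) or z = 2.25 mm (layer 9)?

layer 9 (z = 2.25 mm)

Layer 97 (z = 24.25): the cylinder is not intersected at this z (z outside [0, 4]); the r=11 sphere at (-4, 3) slices to a regular 12-gon of circumradius 2.332 (√(r²−h²) with h=10.75 from center) (area = (12/2)·2.332²·sin(360°/12) = 16.31 mm²); the cylinder at (-3, 11.5) is not intersected at this z (z outside [1.5, 17]); the cube at (-3, -0.5) is not intersected at this z (z outside [1.5, 21.5]); Combining (union): only the r=11 sphere at (-4, 3) is present, so the union is just that shape — area = 16.31 mm². So its area = 16.31 mm². Layer 9 (z = 2.25): the cylinder: section is a regular 12-gon, circumradius r=11.5 (area = (12/2)·11.500²·sin(360°/12) = 396.75 mm²); the sphere at (-4, 3) does not reach this height (|z−center|=11.250 > r=11); the cylinder at (-3, 11.5): section is a regular 12-gon, circumradius r=3 (area = (12/2)·3.000²·sin(360°/12) = 27.00 mm²); the cube at (-3, -0.5) (footprint 25×22) is included at this height (area 550.00 mm²); Combining (union): the regions partially overlap — summed areas 973.75 mm² minus the doubly-counted overlap 156.65 mm² gives 817.10 mm² — area = 817.10 mm². So its area = 817.10 mm². Layer 9 is larger (817.10 vs 16.31 mm²).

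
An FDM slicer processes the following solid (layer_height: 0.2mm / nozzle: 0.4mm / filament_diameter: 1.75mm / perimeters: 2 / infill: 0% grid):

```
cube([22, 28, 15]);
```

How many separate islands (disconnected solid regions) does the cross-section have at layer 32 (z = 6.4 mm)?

At z = 6.4 mm: the cube is present — its section is the full 22×28 rectangle. Overall, the cross-section is a single solid region. Island count = 1.

1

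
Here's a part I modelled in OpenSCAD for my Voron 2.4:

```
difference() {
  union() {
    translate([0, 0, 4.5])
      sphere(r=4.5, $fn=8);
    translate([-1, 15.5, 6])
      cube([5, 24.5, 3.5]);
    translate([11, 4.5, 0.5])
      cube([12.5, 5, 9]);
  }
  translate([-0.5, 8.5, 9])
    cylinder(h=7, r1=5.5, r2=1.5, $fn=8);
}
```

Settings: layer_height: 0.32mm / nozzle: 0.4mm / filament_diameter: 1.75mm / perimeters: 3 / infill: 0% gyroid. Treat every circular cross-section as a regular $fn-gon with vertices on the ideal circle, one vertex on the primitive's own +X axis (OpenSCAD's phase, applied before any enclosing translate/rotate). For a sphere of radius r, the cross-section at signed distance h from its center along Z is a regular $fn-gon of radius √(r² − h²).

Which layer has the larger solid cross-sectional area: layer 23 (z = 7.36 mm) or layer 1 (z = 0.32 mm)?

layer 23 (z = 7.36 mm)

Layer 23 (z = 7.36): the sphere: section is a regular 8-gon, circumradius = √(r²−h²) = √(4.5²−2.86²) = 3.474 (area = (8/2)·3.474²·sin(360°/8) = 34.14 mm²); the 5×24.5 cube at (-1, 15.5) contributes its full rectangle (area 122.50 mm²); the cube at (11, 4.5) is present — its section is the full 12.5×5 rectangle (area 62.50 mm²); Combining (union): the 3 present regions are separate (no shared area or edge), so areas and boundary lengths simply add and each stays a separate island — area = 219.14 mm²; the cone at (-0.5, 8.5) is not intersected at this z (z outside [9, 16]); Taking the first minus the rest: none of the subtracted shapes is present at this height, so the result so far is unchanged — area = 219.14 mm². So its area = 219.14 mm². Layer 1 (z = 0.32): the sphere: section is a regular 8-gon, circumradius = √(r²−h²) = √(4.5²−4.18²) = 1.667 (area = (8/2)·1.667²·sin(360°/8) = 7.86 mm²); the cube at (-1, 15.5) is not intersected at this z (z outside [6, 9.5]); the cube at (11, 4.5) is not intersected at this z (z outside [0.5, 9.5]); Taking the union: only the r=4.5 sphere is present, so the union is just that shape — area = 7.86 mm²; the cone at (-0.5, 8.5) is not intersected at this z (z outside [9, 16]); After the difference (first − rest): none of the subtracted shapes is present at this height, so the result so far is unchanged — area = 7.86 mm². So its area = 7.86 mm². Layer 23 is larger (219.14 vs 7.86 mm²).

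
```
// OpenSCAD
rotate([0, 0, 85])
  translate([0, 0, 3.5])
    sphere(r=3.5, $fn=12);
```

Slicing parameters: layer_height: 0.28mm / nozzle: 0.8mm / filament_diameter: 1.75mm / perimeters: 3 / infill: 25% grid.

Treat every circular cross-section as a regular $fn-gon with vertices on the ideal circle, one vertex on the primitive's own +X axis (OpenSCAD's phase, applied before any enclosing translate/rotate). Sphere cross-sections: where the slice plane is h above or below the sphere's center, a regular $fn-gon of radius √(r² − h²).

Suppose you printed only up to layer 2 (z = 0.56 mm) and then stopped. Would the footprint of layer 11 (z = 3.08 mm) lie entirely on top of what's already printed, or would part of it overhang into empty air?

part overhangs

Compare the two slices. At z = 0.56: the r=3.5 sphere contributes a regular 12-gon of circumradius √(3.5²−2.94²) = 1.899 (area = (12/2)·1.899²·sin(360°/12) = 10.82 mm²); (whole slice rotated 85° about Z — lengths, areas and connectivity unchanged). At z = 3.08: the r=3.5 sphere contributes a regular 12-gon of circumradius √(3.5²−0.42²) = 3.475 (area = (12/2)·3.475²·sin(360°/12) = 36.22 mm²); (rotated 85° about Z; rotation is an isometry so areas/perimeters/island counts are preserved). Checking containment: at z = 3.08 the cross-section extends beyond the z = 0.56 cross-section by about 25.40 mm².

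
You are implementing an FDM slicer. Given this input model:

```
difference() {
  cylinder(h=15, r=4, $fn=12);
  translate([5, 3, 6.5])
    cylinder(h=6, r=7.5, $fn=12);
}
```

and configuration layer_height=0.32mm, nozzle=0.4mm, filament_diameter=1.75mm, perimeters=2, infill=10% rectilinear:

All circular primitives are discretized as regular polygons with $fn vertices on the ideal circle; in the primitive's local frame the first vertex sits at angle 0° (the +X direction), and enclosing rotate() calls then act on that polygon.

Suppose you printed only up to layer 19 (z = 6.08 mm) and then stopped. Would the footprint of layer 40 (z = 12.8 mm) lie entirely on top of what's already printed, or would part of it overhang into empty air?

entirely on top

Compare the two slices. At z = 6.08: the r=4 cylinder contributes a regular 12-gon of circumradius 4 (area = (12/2)·4.000²·sin(360°/12) = 48.00 mm²); the cylinder at (5, 3) is not intersected at this z (z outside [6.5, 12.5]); After the difference (first − rest): none of the subtracted shapes is present at this height, so the r=4 cylinder is unchanged — area = 48.00 mm². At z = 12.8: the cylinder: section is a regular 12-gon, circumradius r=4 (area = (12/2)·4.000²·sin(360°/12) = 48.00 mm²); the cylinder at (5, 3) is not intersected at this z (z outside [6.5, 12.5]); Taking the first minus the rest: none of the subtracted shapes is present at this height, so the r=4 cylinder is unchanged — area = 48.00 mm². Checking containment: the cross-section at z = 12.8 is a subset of the cross-section at z = 6.08.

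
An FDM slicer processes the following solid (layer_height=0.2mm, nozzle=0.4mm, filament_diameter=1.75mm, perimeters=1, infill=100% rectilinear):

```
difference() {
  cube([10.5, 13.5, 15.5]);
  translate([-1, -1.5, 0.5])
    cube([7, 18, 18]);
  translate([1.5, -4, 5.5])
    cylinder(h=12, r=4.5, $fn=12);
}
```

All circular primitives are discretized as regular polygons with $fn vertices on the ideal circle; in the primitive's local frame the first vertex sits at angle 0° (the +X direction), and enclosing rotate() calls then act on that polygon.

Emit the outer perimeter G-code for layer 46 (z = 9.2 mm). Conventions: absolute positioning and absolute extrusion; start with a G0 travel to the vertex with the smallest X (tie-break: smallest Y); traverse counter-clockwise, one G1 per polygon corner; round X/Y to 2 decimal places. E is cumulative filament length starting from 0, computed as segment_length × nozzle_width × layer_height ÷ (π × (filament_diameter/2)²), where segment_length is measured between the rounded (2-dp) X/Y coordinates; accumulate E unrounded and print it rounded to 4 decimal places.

At z = 9.2 mm: the cube is present — its section is the full 10.5×13.5 rectangle; the 7×18 cube at (-1, -1.5) contributes its full rectangle; the r=4.5 cylinder at (1.5, -4) gives a regular 12-gon of circumradius 4.5 (constant along its height); After the difference (first − rest): starting from the 10.5×13.5 cube, the 7×18 cube at (-1, -1.5) partially overlaps it — only the 81.00 mm² overlap (of its 126.00 mm²) is removed, clipping the outline; the r=4.5 cylinder at (1.5, -4) misses the remaining region (no effect) — 1 connected region. The outline is a single polygon with 4 vertices. Extrusion per mm of travel: 0.4 × 0.2 / (π × 0.875²) = 0.033260. Accumulating E over each segment gives final E = 1.1974.

G0 X6.00 Y0.00 Z9.20
G1 X10.50 Y0.00 E0.1497
G1 X10.50 Y13.50 E0.5987
G1 X6.00 Y13.50 E0.7484
G1 X6.00 Y0.00 E1.1974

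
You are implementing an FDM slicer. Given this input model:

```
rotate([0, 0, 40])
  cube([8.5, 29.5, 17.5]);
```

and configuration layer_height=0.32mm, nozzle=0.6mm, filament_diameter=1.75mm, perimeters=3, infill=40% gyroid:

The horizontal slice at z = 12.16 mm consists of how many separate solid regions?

At z = 12.16 mm: the cube is present — its section is the full 8.5×29.5 rectangle; (whole slice rotated 40° about Z — lengths, areas and connectivity unchanged). The result has 1 disconnected region.

1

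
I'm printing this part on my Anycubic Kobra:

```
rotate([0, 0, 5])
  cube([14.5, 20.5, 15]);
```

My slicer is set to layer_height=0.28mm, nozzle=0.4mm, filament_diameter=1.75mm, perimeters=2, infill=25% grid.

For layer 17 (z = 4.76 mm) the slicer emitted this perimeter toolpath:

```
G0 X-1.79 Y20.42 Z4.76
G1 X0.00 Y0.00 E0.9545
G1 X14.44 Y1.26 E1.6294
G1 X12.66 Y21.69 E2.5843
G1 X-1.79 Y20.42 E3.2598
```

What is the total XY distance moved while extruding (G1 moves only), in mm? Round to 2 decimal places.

Sum the Euclidean lengths of each G1 segment: total = 70.01 mm.

70.01 mm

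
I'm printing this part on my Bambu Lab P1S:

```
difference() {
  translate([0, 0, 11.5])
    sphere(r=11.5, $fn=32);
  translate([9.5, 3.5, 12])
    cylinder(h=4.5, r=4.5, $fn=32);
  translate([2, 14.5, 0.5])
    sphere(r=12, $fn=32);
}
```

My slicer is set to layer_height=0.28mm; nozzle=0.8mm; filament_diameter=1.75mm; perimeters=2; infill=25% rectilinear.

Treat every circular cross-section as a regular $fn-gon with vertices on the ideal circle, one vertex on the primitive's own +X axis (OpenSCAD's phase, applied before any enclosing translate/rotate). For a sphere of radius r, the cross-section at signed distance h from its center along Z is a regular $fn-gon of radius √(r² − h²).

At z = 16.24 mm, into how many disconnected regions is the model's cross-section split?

1

At z = 16.24 mm: the r=11.5 sphere slices to a regular 32-gon of circumradius 10.478 (√(r²−h²) with h=4.74 from center); the cylinder at (9.5, 3.5): section is a regular 32-gon, circumradius r=4.5; the sphere at (2, 14.5) is absent (|z−center|=15.740 > r=12); Taking the first minus the rest: starting from the r=11.5 sphere, the r=4.5 cylinder at (9.5, 3.5) partially overlaps it — only the 31.54 mm² overlap (of its 63.21 mm²) is removed, clipping the outline — 1 connected region. The result has 1 disconnected region.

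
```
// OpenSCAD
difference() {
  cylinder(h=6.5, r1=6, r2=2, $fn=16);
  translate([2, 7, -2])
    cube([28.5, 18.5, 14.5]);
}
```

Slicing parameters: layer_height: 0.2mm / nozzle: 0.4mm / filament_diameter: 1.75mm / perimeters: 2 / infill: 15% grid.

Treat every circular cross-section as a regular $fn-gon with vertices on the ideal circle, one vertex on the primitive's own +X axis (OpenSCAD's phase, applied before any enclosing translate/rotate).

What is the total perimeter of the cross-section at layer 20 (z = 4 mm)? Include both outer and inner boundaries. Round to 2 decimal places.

At z = 4 mm: the cone: at t=0.615 of its height the radius interpolates to r₁+(r₂−r₁)t = 3.538, giving a regular 16-gon of that circumradius (perimeter = 2·16·3.538·sin(180°/16) = 22.09 mm); the cube at (2, 7) is present — its section is the full 28.5×18.5 rectangle (perimeter 94.00 mm); Taking the first minus the rest: starting from the cone, the 28.5×18.5 cube at (2, 7) misses the remaining region (no effect) — boundary = 22.09 mm. Overall, the cross-section is a single solid region. Total boundary length (outer) = 22.09 mm.

22.09 mm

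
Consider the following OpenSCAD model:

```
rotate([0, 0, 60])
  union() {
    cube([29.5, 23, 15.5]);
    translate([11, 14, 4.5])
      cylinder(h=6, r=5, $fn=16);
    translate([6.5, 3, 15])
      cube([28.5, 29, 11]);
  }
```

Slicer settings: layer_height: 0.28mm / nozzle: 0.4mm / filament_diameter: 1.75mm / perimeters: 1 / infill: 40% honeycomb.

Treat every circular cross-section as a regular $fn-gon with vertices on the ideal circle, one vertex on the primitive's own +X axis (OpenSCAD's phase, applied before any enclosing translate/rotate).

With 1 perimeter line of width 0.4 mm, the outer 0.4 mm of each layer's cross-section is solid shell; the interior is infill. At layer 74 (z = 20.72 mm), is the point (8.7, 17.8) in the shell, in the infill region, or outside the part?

At z = 20.72 mm: the cube is absent (z outside [0, 15.5]); the cylinder at (11, 14) is absent (z outside [4.5, 10.5]); the cube at (6.5, 3) (footprint 28.5×29) is included at this height; Taking the union: only the 28.5×29 cube at (6.5, 3) is present, so the union is just that shape — 1 connected region; (rotated 60° about Z; rotation is an isometry so areas/perimeters/island counts are preserved). Overall, the cross-section is a single solid region. Undo the 60° rotation: the query point maps to (19.765, 1.366) in the un-rotated model frame. The nearest boundary edge runs (6.50, 3.00)→(35.00, 3.00); distance from the point to it = 1.63 mm. The point is not inside any of the regions above, so it lies outside the cross-section (1.63 mm from the nearest boundary).

outside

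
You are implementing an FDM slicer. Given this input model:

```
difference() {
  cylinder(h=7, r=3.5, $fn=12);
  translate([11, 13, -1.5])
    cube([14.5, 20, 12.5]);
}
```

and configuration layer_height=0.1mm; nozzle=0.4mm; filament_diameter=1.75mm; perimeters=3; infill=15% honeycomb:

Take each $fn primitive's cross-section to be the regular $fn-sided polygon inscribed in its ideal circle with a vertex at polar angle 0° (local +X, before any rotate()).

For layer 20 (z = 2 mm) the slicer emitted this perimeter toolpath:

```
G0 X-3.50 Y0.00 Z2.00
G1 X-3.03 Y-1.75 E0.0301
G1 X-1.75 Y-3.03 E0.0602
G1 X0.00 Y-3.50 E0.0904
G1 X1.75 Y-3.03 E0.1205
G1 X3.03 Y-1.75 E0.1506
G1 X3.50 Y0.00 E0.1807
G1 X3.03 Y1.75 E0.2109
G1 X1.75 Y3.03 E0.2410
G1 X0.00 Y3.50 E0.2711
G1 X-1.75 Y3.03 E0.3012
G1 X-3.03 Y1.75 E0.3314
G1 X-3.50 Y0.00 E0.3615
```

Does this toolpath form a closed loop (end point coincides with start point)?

Start point (G0): (-3.50, 0.00). End point (last G1): the path returns to the start — closed.

yes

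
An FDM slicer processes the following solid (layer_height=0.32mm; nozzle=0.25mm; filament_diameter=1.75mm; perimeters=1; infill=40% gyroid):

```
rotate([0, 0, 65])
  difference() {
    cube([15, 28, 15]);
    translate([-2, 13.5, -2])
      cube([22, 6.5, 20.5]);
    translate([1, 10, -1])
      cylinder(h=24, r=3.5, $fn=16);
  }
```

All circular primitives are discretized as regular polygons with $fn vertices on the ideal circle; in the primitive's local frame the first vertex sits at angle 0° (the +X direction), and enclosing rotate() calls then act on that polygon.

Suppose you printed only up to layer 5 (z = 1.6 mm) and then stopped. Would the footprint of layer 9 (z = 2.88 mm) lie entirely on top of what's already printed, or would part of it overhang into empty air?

entirely on top

Compare the two slices. At z = 1.6: the cube is present — its section is the full 15×28 rectangle (area 420.00 mm²); the cube at (-2, 13.5) is present — its section is the full 22×6.5 rectangle (area 143.00 mm²); the r=3.5 cylinder at (1, 10) contributes a regular 16-gon of circumradius 3.5 (area = (16/2)·3.500²·sin(360°/16) = 37.50 mm²); Subtracting the remaining from the first: starting from the 15×28 cube (420.00 mm²), the 22×6.5 cube at (-2, 13.5) partially overlaps it — only the 97.50 mm² overlap (of its 143.00 mm²) is removed, clipping the outline; the r=3.5 cylinder at (1, 10) partially overlaps it — only the 25.55 mm² overlap (of its 37.50 mm²) is removed, clipping the outline — area = 296.95 mm²; (whole slice rotated 65° about Z — lengths, areas and connectivity unchanged). At z = 2.88: the cube is present — its section is the full 15×28 rectangle (area 420.00 mm²); the 22×6.5 cube at (-2, 13.5) contributes its full rectangle (area 143.00 mm²); the cylinder at (1, 10): section is a regular 16-gon, circumradius r=3.5 (area = (16/2)·3.500²·sin(360°/16) = 37.50 mm²); Subtracting the remaining from the first: starting from the 15×28 cube (420.00 mm²), the 22×6.5 cube at (-2, 13.5) partially overlaps it — only the 97.50 mm² overlap (of its 143.00 mm²) is removed, clipping the outline; the r=3.5 cylinder at (1, 10) partially overlaps it — only the 25.55 mm² overlap (of its 37.50 mm²) is removed, clipping the outline — area = 296.95 mm²; (whole slice rotated 65° about Z — lengths, areas and connectivity unchanged). Checking containment: the cross-section at z = 2.88 is a subset of the cross-section at z = 1.6.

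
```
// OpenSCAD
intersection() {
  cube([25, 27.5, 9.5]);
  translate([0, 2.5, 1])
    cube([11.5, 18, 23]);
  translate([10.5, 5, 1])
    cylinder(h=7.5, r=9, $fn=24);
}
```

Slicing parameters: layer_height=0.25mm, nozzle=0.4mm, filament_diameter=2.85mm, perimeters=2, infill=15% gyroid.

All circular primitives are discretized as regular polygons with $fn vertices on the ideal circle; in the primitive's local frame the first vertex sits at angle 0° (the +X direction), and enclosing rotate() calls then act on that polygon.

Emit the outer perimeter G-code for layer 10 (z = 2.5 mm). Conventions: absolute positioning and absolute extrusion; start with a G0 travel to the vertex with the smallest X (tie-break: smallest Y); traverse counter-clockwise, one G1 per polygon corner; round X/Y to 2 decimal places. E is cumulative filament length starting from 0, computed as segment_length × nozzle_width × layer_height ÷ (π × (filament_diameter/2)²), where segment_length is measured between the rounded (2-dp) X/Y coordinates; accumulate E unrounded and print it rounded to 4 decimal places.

G0 X1.50 Y5.00 Z2.50
G1 X1.81 Y2.67 E0.0368
G1 X1.88 Y2.50 E0.0397
G1 X11.50 Y2.50 E0.1905
G1 X11.50 Y13.87 E0.3688
G1 X10.50 Y14.00 E0.3846
G1 X8.17 Y13.69 E0.4214
G1 X6.00 Y12.79 E0.4582
G1 X4.14 Y11.36 E0.4950
G1 X2.71 Y9.50 E0.5318
G1 X1.81 Y7.33 E0.5686
G1 X1.50 Y5.00 E0.6055

At z = 2.5 mm: the cube is present — its section is the full 25×27.5 rectangle; the cube at (0, 2.5) (footprint 11.5×18) is included at this height; the r=9 cylinder at (10.5, 5) contributes a regular 24-gon of circumradius 9; After intersecting: the 11.5×18 cube at (0, 2.5) lies inside the 25×27.5 cube, so the common part is the 11.5×18 cube at (0, 2.5) itself; the r=9 cylinder at (10.5, 5) partially overlaps the running intersection; clipping to the common part keeps 96.41 mm² — 1 connected region. The outline is a single polygon with 11 vertices. Extrusion per mm of travel: 0.4 × 0.25 / (π × 1.425²) = 0.015675. Accumulating E over each segment gives final E = 0.6055.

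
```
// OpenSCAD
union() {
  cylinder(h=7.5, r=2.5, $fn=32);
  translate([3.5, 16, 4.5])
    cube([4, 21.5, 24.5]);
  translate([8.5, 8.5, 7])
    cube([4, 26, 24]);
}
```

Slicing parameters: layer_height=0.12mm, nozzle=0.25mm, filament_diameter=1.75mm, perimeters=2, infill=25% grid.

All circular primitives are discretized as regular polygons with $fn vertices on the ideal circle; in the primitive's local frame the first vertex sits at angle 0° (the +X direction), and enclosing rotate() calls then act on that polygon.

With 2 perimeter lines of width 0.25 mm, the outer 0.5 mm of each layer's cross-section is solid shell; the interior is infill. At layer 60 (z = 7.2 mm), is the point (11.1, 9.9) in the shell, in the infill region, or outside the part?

infill

At z = 7.2 mm: the cylinder: section is a regular 32-gon, circumradius r=2.5; the 4×21.5 cube at (3.5, 16) contributes its full rectangle; the cube at (8.5, 8.5) is present — its section is the full 4×26 rectangle; Combining (union): the 3 present regions are separate (no shared area or edge), so areas and boundary lengths simply add and each stays a separate island — 3 connected regions. Overall, the cross-section has 3 separate islands. The nearest boundary edge runs (12.50, 34.50)→(12.50, 8.50); distance from the point to it = 1.40 mm. (Shell/infill is judged within the island containing the point — the largest one.) The point is inside the cross-section and 1.40 mm from the nearest boundary — more than the 0.5 mm shell width (2 × 0.25), so it's in the infill interior.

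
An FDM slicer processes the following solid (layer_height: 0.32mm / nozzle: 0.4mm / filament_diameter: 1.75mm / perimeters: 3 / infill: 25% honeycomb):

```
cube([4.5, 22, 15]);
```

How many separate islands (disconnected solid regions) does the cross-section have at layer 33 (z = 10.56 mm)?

1

At z = 10.56 mm: the cube is present — its section is the full 4.5×22 rectangle. Overall, the cross-section is a single solid region. Island count = 1.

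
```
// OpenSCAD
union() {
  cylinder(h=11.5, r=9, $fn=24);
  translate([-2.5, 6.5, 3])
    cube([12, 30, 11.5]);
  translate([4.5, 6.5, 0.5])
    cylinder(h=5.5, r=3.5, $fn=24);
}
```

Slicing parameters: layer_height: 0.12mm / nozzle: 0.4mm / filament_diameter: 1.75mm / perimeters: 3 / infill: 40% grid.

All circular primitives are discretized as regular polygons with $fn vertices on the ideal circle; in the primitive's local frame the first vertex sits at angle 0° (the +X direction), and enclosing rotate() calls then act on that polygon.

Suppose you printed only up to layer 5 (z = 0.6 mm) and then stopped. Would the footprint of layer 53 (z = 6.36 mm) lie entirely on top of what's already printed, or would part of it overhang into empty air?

part overhangs

Compare the two slices. At z = 0.6: the r=9 cylinder gives a regular 24-gon of circumradius 9 (constant along its height) (area = (24/2)·9.000²·sin(360°/24) = 251.57 mm²); the cube at (-2.5, 6.5) does not reach this height (z outside [3, 14.5]); the r=3.5 cylinder at (4.5, 6.5) contributes a regular 24-gon of circumradius 3.5 (area = (24/2)·3.500²·sin(360°/24) = 38.05 mm²); Combining (union): the regions partially overlap — summed areas 289.62 mm² minus the doubly-counted overlap 24.67 mm² gives 264.95 mm² — area = 264.95 mm². At z = 6.36: the r=9 cylinder gives a regular 24-gon of circumradius 9 (constant along its height) (area = (24/2)·9.000²·sin(360°/24) = 251.57 mm²); the cube at (-2.5, 6.5) (footprint 12×30) is included at this height (area 360.00 mm²); the cylinder at (4.5, 6.5) does not reach this height (z outside [0.5, 6]); Taking the union: the regions partially overlap — summed areas 611.57 mm² minus the doubly-counted overlap 16.18 mm² gives 595.39 mm² — area = 595.39 mm². Checking containment: at z = 6.36 the cross-section extends beyond the z = 0.6 cross-section by about 332.02 mm².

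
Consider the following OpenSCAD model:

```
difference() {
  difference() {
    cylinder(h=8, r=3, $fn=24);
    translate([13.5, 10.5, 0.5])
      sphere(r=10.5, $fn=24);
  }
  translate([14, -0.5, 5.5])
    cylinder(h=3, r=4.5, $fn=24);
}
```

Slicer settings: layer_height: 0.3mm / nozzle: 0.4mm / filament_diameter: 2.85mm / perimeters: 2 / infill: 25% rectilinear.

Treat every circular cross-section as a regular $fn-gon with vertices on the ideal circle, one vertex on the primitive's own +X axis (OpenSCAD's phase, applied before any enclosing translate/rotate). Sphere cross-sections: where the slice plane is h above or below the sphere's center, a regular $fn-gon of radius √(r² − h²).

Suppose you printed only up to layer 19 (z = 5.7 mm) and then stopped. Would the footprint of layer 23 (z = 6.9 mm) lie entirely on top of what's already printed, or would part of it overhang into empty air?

entirely on top

Compare the two slices. At z = 5.7: the r=3 cylinder contributes a regular 24-gon of circumradius 3 (area = (24/2)·3.000²·sin(360°/24) = 27.95 mm²); the r=10.5 sphere at (13.5, 10.5) contributes a regular 24-gon of circumradius √(10.5²−5.2²) = 9.122 (area = (24/2)·9.122²·sin(360°/24) = 258.44 mm²); Taking the first minus the rest: starting from the r=3 cylinder (27.95 mm²), the r=10.5 sphere at (13.5, 10.5) misses the remaining region (no effect) — area = 27.95 mm²; the r=4.5 cylinder at (14, -0.5) contributes a regular 24-gon of circumradius 4.5 (area = (24/2)·4.500²·sin(360°/24) = 62.89 mm²); Taking the first minus the rest: starting from that combined region (27.95 mm²), the r=4.5 cylinder at (14, -0.5) misses the remaining region (no effect) — area = 27.95 mm². At z = 6.9: the cylinder: section is a regular 24-gon, circumradius r=3 (area = (24/2)·3.000²·sin(360°/24) = 27.95 mm²); the r=10.5 sphere at (13.5, 10.5) slices to a regular 24-gon of circumradius 8.324 (√(r²−h²) with h=6.4 from center) (area = (24/2)·8.324²·sin(360°/24) = 215.20 mm²); Taking the first minus the rest: starting from the r=3 cylinder (27.95 mm²), the r=10.5 sphere at (13.5, 10.5) misses the remaining region (no effect) — area = 27.95 mm²; the r=4.5 cylinder at (14, -0.5) contributes a regular 24-gon of circumradius 4.5 (area = (24/2)·4.500²·sin(360°/24) = 62.89 mm²); Taking the first minus the rest: starting from that combined region (27.95 mm²), the r=4.5 cylinder at (14, -0.5) misses the remaining region (no effect) — area = 27.95 mm². Checking containment: the cross-section at z = 6.9 is a subset of the cross-section at z = 5.7.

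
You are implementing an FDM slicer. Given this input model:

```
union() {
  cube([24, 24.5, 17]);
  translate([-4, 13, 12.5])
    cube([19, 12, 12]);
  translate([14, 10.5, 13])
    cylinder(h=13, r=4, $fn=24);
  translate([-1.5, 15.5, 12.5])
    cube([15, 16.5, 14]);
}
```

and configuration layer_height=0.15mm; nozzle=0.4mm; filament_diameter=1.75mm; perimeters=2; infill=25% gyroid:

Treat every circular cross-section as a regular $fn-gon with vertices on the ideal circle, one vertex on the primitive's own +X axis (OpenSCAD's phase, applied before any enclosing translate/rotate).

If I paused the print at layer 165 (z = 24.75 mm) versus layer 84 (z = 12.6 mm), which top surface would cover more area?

Layer 165 (z = 24.75): the cube does not reach this height (z outside [0, 17]); the cube at (-4, 13) is absent (z outside [12.5, 24.5]); the cylinder at (14, 10.5): section is a regular 24-gon, circumradius r=4 (area = (24/2)·4.000²·sin(360°/24) = 49.69 mm²); the cube at (-1.5, 15.5) is present — its section is the full 15×16.5 rectangle (area 247.50 mm²); Merging all regions: the 2 present regions are separate (no shared area or edge), so areas and boundary lengths simply add and each stays a separate island — area = 297.19 mm². So its area = 297.19 mm². Layer 84 (z = 12.6): the cube (footprint 24×24.5) is included at this height (area 588.00 mm²); the cube at (-4, 13) (footprint 19×12) is included at this height (area 228.00 mm²); the cylinder at (14, 10.5) is not intersected at this z (z outside [13, 26]); the cube at (-1.5, 15.5) is present — its section is the full 15×16.5 rectangle (area 247.50 mm²); Merging all regions: the regions partially overlap — summed areas 1063.50 mm² minus the doubly-counted overlap 315.00 mm² gives 748.50 mm² — area = 748.50 mm². So its area = 748.50 mm². Layer 84 is larger (748.50 vs 297.19 mm²).

layer 84 (z = 12.6 mm)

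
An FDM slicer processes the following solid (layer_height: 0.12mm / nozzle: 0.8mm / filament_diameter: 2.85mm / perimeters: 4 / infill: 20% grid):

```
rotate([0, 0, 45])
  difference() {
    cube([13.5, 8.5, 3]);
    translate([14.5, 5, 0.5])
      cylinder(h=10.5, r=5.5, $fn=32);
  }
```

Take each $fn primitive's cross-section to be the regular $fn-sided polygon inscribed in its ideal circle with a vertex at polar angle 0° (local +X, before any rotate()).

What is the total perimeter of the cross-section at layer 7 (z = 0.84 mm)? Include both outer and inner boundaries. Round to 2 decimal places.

At z = 0.84 mm: the cube is present — its section is the full 13.5×8.5 rectangle (perimeter 44.00 mm); the cylinder at (14.5, 5): section is a regular 32-gon, circumradius r=5.5 (perimeter = 2·32·5.500·sin(180°/32) = 34.50 mm); Subtracting the remaining from the first: starting from the 13.5×8.5 cube, the r=5.5 cylinder at (14.5, 5) partially overlaps it — only the 32.16 mm² overlap (of its 94.42 mm²) is removed, clipping the outline — boundary = 41.14 mm; (whole slice rotated 45° about Z — lengths, areas and connectivity unchanged). Overall, the cross-section is a single solid region. Total boundary length (outer) = 41.14 mm.

41.14 mm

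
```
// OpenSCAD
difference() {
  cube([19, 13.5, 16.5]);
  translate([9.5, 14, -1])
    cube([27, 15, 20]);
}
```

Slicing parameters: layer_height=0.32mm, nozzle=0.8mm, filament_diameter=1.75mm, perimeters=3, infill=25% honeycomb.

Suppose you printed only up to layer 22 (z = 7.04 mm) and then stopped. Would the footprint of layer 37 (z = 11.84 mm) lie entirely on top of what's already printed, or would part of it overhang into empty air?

entirely on top

Compare the two slices. At z = 7.04: the cube (footprint 19×13.5) is included at this height (area 256.50 mm²); the cube at (9.5, 14) (footprint 27×15) is included at this height (area 405.00 mm²); After the difference (first − rest): starting from the 19×13.5 cube (256.50 mm²), the 27×15 cube at (9.5, 14) misses the remaining region (no effect) — area = 256.50 mm². At z = 11.84: the 19×13.5 cube contributes its full rectangle (area 256.50 mm²); the cube at (9.5, 14) is present — its section is the full 27×15 rectangle (area 405.00 mm²); After the difference (first − rest): starting from the 19×13.5 cube (256.50 mm²), the 27×15 cube at (9.5, 14) misses the remaining region (no effect) — area = 256.50 mm². Checking containment: the cross-section at z = 11.84 is a subset of the cross-section at z = 7.04.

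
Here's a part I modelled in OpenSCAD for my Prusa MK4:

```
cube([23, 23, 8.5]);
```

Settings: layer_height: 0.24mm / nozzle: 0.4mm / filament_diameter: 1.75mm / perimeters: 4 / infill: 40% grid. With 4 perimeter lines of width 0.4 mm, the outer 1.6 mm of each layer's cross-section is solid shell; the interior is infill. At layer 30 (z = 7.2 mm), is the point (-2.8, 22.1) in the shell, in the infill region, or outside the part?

outside

At z = 7.2 mm: the cube is present — its section is the full 23×23 rectangle. Overall, the cross-section is a single solid region. The nearest boundary edge runs (0.00, 23.00)→(0.00, 0.00); distance from the point to it = 2.80 mm. The point is not inside any of the regions above, so it lies outside the cross-section (2.80 mm from the nearest boundary).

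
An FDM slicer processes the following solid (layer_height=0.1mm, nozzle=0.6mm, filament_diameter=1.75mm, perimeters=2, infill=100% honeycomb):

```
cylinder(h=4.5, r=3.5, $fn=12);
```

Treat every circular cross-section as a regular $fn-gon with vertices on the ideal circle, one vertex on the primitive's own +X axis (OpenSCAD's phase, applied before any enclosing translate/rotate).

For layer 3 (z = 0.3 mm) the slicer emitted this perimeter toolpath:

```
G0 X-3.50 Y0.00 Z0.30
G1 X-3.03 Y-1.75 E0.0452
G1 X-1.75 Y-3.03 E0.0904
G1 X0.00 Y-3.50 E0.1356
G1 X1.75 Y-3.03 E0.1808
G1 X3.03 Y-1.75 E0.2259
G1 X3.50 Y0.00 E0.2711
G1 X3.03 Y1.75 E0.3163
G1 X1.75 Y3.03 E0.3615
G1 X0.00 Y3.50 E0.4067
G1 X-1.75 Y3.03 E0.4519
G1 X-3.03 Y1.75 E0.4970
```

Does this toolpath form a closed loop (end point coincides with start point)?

no

Start point (G0): (-3.50, 0.00). End point (last G1): the path does not return to the start — open.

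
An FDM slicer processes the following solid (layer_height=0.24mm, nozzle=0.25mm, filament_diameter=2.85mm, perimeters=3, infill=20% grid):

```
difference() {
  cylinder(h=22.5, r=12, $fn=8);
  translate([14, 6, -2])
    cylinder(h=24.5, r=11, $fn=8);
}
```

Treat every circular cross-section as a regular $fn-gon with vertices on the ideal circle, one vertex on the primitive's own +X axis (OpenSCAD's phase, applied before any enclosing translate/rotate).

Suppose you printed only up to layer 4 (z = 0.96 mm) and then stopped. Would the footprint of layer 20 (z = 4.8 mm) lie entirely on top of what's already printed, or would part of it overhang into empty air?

Compare the two slices. At z = 0.96: the r=12 cylinder contributes a regular 8-gon of circumradius 12 (area = (8/2)·12.000²·sin(360°/8) = 407.29 mm²); the cylinder at (14, 6): section is a regular 8-gon, circumradius r=11 (area = (8/2)·11.000²·sin(360°/8) = 342.24 mm²); Subtracting the remaining from the first: starting from the r=12 cylinder (407.29 mm²), the r=11 cylinder at (14, 6) partially overlaps it — only the 71.00 mm² overlap (of its 342.24 mm²) is removed, clipping the outline — area = 336.29 mm². At z = 4.8: the r=12 cylinder gives a regular 8-gon of circumradius 12 (constant along its height) (area = (8/2)·12.000²·sin(360°/8) = 407.29 mm²); the r=11 cylinder at (14, 6) contributes a regular 8-gon of circumradius 11 (area = (8/2)·11.000²·sin(360°/8) = 342.24 mm²); After the difference (first − rest): starting from the r=12 cylinder (407.29 mm²), the r=11 cylinder at (14, 6) partially overlaps it — only the 71.00 mm² overlap (of its 342.24 mm²) is removed, clipping the outline — area = 336.29 mm². Checking containment: the cross-section at z = 4.8 is a subset of the cross-section at z = 0.96.

entirely on top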